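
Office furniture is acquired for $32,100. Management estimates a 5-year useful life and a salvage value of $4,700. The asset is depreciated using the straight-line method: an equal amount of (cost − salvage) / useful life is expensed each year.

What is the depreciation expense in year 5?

$5,480

Depreciable base = $32,100 − $4,700 = $27,400.
Annual expense = $27,400 / 5 = $5,480.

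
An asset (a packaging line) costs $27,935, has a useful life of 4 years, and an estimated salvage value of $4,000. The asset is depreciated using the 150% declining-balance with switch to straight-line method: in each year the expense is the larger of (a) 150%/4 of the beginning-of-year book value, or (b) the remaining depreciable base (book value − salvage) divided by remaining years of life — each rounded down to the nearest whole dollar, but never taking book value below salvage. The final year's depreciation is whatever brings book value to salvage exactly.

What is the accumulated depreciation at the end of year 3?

Depreciable base = $27,935 − $4,000 = $23,935.
Year 1: DB = ⌊$27,935 × 150%/4⌋ = $10,475; SL = ⌊$23,935/4⌋ = $5,983 → take DB $10,475. Book value $17,460.
Year 2: DB = ⌊$17,460 × 150%/4⌋ = $6,547; SL = ⌊$13,460/3⌋ = $4,486 → take DB $6,547. Book value $10,913.
Year 3: DB = ⌊$10,913 × 150%/4⌋ = $4,092; SL = ⌊$6,913/2⌋ = $3,456 → take DB $4,092. Book value $6,821.
Accumulated through year 3 = $27,935 − $6,821 = $21,114.

$21,114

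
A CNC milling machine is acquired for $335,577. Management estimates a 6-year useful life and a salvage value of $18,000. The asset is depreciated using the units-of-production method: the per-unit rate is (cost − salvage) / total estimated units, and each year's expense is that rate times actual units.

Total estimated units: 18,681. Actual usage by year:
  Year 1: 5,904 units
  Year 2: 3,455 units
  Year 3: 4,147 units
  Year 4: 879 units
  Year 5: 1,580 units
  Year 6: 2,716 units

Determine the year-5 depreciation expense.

Depreciable base = $335,577 − $18,000 = $317,577.
Rate = $317,577 / 18,681 units = $17 per unit.
Year 1: 5,904 × $17 = $100,368. Book value $235,209.
Year 2: 3,455 × $17 = $58,735. Book value $176,474.
Year 3: 4,147 × $17 = $70,499. Book value $105,975.
Year 4: 879 × $17 = $14,943. Book value $91,032.
Year 5: 1,580 × $17 = $26,860. Book value $64,172.

$26,860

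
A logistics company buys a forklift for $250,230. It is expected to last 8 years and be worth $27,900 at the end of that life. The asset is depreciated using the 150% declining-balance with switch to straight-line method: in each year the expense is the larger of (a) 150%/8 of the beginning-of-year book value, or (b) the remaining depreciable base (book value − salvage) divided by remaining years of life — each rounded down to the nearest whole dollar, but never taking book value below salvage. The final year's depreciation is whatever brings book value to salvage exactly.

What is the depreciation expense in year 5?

Depreciable base = $250,230 − $27,900 = $222,330.
Year 1: DB = ⌊$250,230 × 150%/8⌋ = $46,918; SL = ⌊$222,330/8⌋ = $27,791 → take DB $46,918. Book value $203,312.
Year 2: DB = ⌊$203,312 × 150%/8⌋ = $38,121; SL = ⌊$175,412/7⌋ = $25,058 → take DB $38,121. Book value $165,191.
Year 3: DB = ⌊$165,191 × 150%/8⌋ = $30,973; SL = ⌊$137,291/6⌋ = $22,881 → take DB $30,973. Book value $134,218.
Year 4: DB = ⌊$134,218 × 150%/8⌋ = $25,165; SL = ⌊$106,318/5⌋ = $21,263 → take DB $25,165. Book value $109,053.
Year 5: DB = ⌊$109,053 × 150%/8⌋ = $20,447; SL = ⌊$81,153/4⌋ = $20,288 → take DB $20,447. Book value $88,606.

$20,447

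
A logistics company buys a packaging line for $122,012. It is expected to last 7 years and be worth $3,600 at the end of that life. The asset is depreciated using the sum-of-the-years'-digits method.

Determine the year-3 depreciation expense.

$21,145

Depreciable base = $122,012 − $3,600 = $118,412.
Sum of the years' digits = 7+6+5+4+3+2+1 = 28.
Year 1: $118,412 × 7/28 = $29,603. Book value $92,409.
Year 2: $118,412 × 6/28 = $25,374. Book value $67,035.
Year 3: $118,412 × 5/28 = $21,145. Book value $45,890.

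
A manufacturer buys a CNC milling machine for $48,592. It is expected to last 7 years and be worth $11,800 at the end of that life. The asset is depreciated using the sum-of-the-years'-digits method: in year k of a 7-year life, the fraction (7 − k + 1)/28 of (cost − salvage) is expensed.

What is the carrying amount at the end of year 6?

$13,114

Depreciable base = $48,592 − $11,800 = $36,792.
Sum of the years' digits = 7+6+5+4+3+2+1 = 28.
Year 1: $36,792 × 7/28 = $9,198. Book value $39,394.
Year 2: $36,792 × 6/28 = $7,884. Book value $31,510.
Year 3: $36,792 × 5/28 = $6,570. Book value $24,940.
Year 4: $36,792 × 4/28 = $5,256. Book value $19,684.
Year 5: $36,792 × 3/28 = $3,942. Book value $15,742.
Year 6: $36,792 × 2/28 = $2,628. Book value $13,114.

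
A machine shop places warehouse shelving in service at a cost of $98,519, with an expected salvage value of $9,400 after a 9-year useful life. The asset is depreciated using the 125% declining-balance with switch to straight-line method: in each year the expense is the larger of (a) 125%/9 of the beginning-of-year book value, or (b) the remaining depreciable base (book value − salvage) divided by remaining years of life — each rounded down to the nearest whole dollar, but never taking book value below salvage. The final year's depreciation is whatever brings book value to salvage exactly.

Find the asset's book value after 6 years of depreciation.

$36,154

Depreciable base = $98,519 − $9,400 = $89,119.
Year 1: DB = ⌊$98,519 × 125%/9⌋ = $13,683; SL = ⌊$89,119/9⌋ = $9,902 → take DB $13,683. Book value $84,836.
Year 2: DB = ⌊$84,836 × 125%/9⌋ = $11,782; SL = ⌊$75,436/8⌋ = $9,429 → take DB $11,782. Book value $73,054.
Year 3: DB = ⌊$73,054 × 125%/9⌋ = $10,146; SL = ⌊$63,654/7⌋ = $9,093 → take DB $10,146. Book value $62,908.
Year 4: DB = ⌊$62,908 × 125%/9⌋ = $8,737; SL = ⌊$53,508/6⌋ = $8,918 → take SL $8,918. Book value $53,990.
Year 5: DB = ⌊$53,990 × 125%/9⌋ = $7,498; SL = ⌊$44,590/5⌋ = $8,918 → take SL $8,918. Book value $45,072.
Year 6: DB = ⌊$45,072 × 125%/9⌋ = $6,260; SL = ⌊$35,672/4⌋ = $8,918 → take SL $8,918. Book value $36,154.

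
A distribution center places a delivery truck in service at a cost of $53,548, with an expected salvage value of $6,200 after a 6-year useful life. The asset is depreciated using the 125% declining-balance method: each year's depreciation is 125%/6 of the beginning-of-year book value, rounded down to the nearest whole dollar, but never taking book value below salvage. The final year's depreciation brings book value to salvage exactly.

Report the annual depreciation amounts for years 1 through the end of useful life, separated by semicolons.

Depreciable base = $53,548 − $6,200 = $47,348.
Year 1: ⌊$53,548 × 125%/6⌋ = $11,155. Book value $42,393.
Year 2: ⌊$42,393 × 125%/6⌋ = $8,831. Book value $33,562.
Year 3: ⌊$33,562 × 125%/6⌋ = $6,992. Book value $26,570.
Year 4: ⌊$26,570 × 125%/6⌋ = $5,535. Book value $21,035.
Year 5: ⌊$21,035 × 125%/6⌋ = $4,382. Book value $16,653.
Year 6 (final): $16,653 − $6,200 = $10,453. Book value $6,200.

$11,155; $8,831; $6,992; $5,535; $4,382; $10,453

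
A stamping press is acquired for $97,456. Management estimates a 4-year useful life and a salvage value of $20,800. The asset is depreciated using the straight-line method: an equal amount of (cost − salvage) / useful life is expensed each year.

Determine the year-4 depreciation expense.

Depreciable base = $97,456 − $20,800 = $76,656.
Annual expense = $76,656 / 4 = $19,164.

$19,164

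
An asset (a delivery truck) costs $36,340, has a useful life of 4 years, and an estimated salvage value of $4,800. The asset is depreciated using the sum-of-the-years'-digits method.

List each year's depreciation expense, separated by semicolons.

$12,616; $9,462; $6,308; $3,154

Depreciable base = $36,340 − $4,800 = $31,540.
Sum of the years' digits = 4+3+2+1 = 10.
Year 1: $31,540 × 4/10 = $12,616. Book value $23,724.
Year 2: $31,540 × 3/10 = $9,462. Book value $14,262.
Year 3: $31,540 × 2/10 = $6,308. Book value $7,954.
Year 4: $31,540 × 1/10 = $3,154. Book value $4,800.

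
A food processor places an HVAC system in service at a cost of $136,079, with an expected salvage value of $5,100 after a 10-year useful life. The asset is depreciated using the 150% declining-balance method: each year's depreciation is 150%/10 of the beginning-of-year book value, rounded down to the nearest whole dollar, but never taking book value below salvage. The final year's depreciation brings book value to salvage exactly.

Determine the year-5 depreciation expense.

Depreciable base = $136,079 − $5,100 = $130,979.
Year 1: ⌊$136,079 × 150%/10⌋ = $20,411. Book value $115,668.
Year 2: ⌊$115,668 × 150%/10⌋ = $17,350. Book value $98,318.
Year 3: ⌊$98,318 × 150%/10⌋ = $14,747. Book value $83,571.
Year 4: ⌊$83,571 × 150%/10⌋ = $12,535. Book value $71,036.
Year 5: ⌊$71,036 × 150%/10⌋ = $10,655. Book value $60,381.

$10,655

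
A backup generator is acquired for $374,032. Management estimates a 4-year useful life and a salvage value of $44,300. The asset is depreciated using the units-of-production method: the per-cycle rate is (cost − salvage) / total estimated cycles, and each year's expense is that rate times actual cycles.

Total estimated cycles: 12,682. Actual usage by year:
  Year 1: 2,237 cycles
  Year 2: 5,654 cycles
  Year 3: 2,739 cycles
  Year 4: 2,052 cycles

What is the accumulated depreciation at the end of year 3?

Depreciable base = $374,032 − $44,300 = $329,732.
Rate = $329,732 / 12,682 cycles = $26 per cycle.
Year 1: 2,237 × $26 = $58,162. Book value $315,870.
Year 2: 5,654 × $26 = $147,004. Book value $168,866.
Year 3: 2,739 × $26 = $71,214. Book value $97,652.
Accumulated through year 3 = $374,032 − $97,652 = $276,380.

$276,380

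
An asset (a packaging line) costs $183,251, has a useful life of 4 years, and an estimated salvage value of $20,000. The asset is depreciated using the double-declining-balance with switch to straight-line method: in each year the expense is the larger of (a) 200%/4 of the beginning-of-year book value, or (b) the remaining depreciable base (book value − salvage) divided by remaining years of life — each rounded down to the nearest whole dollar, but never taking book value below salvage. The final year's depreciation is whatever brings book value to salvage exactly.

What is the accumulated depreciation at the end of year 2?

$137,438

Depreciable base = $183,251 − $20,000 = $163,251.
Year 1: DB = ⌊$183,251 × 200%/4⌋ = $91,625; SL = ⌊$163,251/4⌋ = $40,812 → take DB $91,625. Book value $91,626.
Year 2: DB = ⌊$91,626 × 200%/4⌋ = $45,813; SL = ⌊$71,626/3⌋ = $23,875 → take DB $45,813. Book value $45,813.
Accumulated through year 2 = $183,251 − $45,813 = $137,438.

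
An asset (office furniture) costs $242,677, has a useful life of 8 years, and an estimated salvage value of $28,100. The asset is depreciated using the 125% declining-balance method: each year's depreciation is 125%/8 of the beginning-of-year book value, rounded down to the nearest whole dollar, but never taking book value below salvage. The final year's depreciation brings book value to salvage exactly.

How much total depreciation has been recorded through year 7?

Depreciable base = $242,677 − $28,100 = $214,577.
Year 1: ⌊$242,677 × 125%/8⌋ = $37,918. Book value $204,759.
Year 2: ⌊$204,759 × 125%/8⌋ = $31,993. Book value $172,766.
Year 3: ⌊$172,766 × 125%/8⌋ = $26,994. Book value $145,772.
Year 4: ⌊$145,772 × 125%/8⌋ = $22,776. Book value $122,996.
Year 5: ⌊$122,996 × 125%/8⌋ = $19,218. Book value $103,778.
Year 6: ⌊$103,778 × 125%/8⌋ = $16,215. Book value $87,563.
Year 7: ⌊$87,563 × 125%/8⌋ = $13,681. Book value $73,882.
Accumulated through year 7 = $242,677 − $73,882 = $168,795.

$168,795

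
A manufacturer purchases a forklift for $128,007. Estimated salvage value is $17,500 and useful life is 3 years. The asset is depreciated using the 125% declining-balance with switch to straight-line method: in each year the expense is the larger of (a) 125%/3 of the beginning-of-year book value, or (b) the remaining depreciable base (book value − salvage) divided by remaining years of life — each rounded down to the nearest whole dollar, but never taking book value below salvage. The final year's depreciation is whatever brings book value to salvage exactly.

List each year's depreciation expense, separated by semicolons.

Depreciable base = $128,007 − $17,500 = $110,507.
Year 1: DB = ⌊$128,007 × 125%/3⌋ = $53,336; SL = ⌊$110,507/3⌋ = $36,835 → take DB $53,336. Book value $74,671.
Year 2: DB = ⌊$74,671 × 125%/3⌋ = $31,112; SL = ⌊$57,171/2⌋ = $28,585 → take DB $31,112. Book value $43,559.
Year 3 (final): $43,559 − $17,500 = $26,059. Book value $17,500.

$53,336; $31,112; $26,059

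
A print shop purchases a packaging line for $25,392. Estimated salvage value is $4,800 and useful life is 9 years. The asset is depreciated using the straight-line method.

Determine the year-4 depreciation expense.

Depreciable base = $25,392 − $4,800 = $20,592.
Annual expense = $20,592 / 9 = $2,288.

$2,288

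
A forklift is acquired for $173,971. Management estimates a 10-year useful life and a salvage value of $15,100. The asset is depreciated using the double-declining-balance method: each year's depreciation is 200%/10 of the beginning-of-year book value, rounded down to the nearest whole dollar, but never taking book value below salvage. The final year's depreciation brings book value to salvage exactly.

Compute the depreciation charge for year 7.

Depreciable base = $173,971 − $15,100 = $158,871.
Year 1: ⌊$173,971 × 200%/10⌋ = $34,794. Book value $139,177.
Year 2: ⌊$139,177 × 200%/10⌋ = $27,835. Book value $111,342.
Year 3: ⌊$111,342 × 200%/10⌋ = $22,268. Book value $89,074.
Year 4: ⌊$89,074 × 200%/10⌋ = $17,814. Book value $71,260.
Year 5: ⌊$71,260 × 200%/10⌋ = $14,252. Book value $57,008.
Year 6: ⌊$57,008 × 200%/10⌋ = $11,401. Book value $45,607.
Year 7: ⌊$45,607 × 200%/10⌋ = $9,121. Book value $36,486.

$9,121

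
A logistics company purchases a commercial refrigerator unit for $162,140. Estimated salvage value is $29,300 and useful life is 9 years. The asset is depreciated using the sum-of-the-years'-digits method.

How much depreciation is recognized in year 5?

$14,760

Depreciable base = $162,140 − $29,300 = $132,840.
Sum of the years' digits = 9+8+7+6+5+4+3+2+1 = 45.
Year 1: $132,840 × 9/45 = $26,568. Book value $135,572.
Year 2: $132,840 × 8/45 = $23,616. Book value $111,956.
Year 3: $132,840 × 7/45 = $20,664. Book value $91,292.
Year 4: $132,840 × 6/45 = $17,712. Book value $73,580.
Year 5: $132,840 × 5/45 = $14,760. Book value $58,820.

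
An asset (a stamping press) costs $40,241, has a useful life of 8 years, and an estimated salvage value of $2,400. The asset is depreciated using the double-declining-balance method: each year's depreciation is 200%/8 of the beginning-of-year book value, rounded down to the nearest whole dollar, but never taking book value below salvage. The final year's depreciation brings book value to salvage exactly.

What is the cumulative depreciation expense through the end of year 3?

Depreciable base = $40,241 − $2,400 = $37,841.
Year 1: ⌊$40,241 × 200%/8⌋ = $10,060. Book value $30,181.
Year 2: ⌊$30,181 × 200%/8⌋ = $7,545. Book value $22,636.
Year 3: ⌊$22,636 × 200%/8⌋ = $5,659. Book value $16,977.
Accumulated through year 3 = $40,241 − $16,977 = $23,264.

$23,264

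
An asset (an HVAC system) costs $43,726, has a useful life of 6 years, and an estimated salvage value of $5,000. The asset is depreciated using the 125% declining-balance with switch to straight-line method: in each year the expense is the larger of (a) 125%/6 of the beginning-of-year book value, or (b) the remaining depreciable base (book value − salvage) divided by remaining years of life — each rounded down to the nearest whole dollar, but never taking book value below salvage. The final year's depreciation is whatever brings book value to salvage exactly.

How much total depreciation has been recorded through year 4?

Depreciable base = $43,726 − $5,000 = $38,726.
Year 1: DB = ⌊$43,726 × 125%/6⌋ = $9,109; SL = ⌊$38,726/6⌋ = $6,454 → take DB $9,109. Book value $34,617.
Year 2: DB = ⌊$34,617 × 125%/6⌋ = $7,211; SL = ⌊$29,617/5⌋ = $5,923 → take DB $7,211. Book value $27,406.
Year 3: DB = ⌊$27,406 × 125%/6⌋ = $5,709; SL = ⌊$22,406/4⌋ = $5,601 → take DB $5,709. Book value $21,697.
Year 4: DB = ⌊$21,697 × 125%/6⌋ = $4,520; SL = ⌊$16,697/3⌋ = $5,565 → take SL $5,565. Book value $16,132.
Accumulated through year 4 = $43,726 − $16,132 = $27,594.

$27,594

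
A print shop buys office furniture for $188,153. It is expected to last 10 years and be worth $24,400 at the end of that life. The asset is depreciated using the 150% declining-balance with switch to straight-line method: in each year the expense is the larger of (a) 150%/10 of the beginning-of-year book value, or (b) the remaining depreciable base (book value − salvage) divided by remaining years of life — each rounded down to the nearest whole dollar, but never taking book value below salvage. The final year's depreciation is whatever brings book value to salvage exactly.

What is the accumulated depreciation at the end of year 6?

Depreciable base = $188,153 − $24,400 = $163,753.
Year 1: DB = ⌊$188,153 × 150%/10⌋ = $28,222; SL = ⌊$163,753/10⌋ = $16,375 → take DB $28,222. Book value $159,931.
Year 2: DB = ⌊$159,931 × 150%/10⌋ = $23,989; SL = ⌊$135,531/9⌋ = $15,059 → take DB $23,989. Book value $135,942.
Year 3: DB = ⌊$135,942 × 150%/10⌋ = $20,391; SL = ⌊$111,542/8⌋ = $13,942 → take DB $20,391. Book value $115,551.
Year 4: DB = ⌊$115,551 × 150%/10⌋ = $17,332; SL = ⌊$91,151/7⌋ = $13,021 → take DB $17,332. Book value $98,219.
Year 5: DB = ⌊$98,219 × 150%/10⌋ = $14,732; SL = ⌊$73,819/6⌋ = $12,303 → take DB $14,732. Book value $83,487.
Year 6: DB = ⌊$83,487 × 150%/10⌋ = $12,523; SL = ⌊$59,087/5⌋ = $11,817 → take DB $12,523. Book value $70,964.
Accumulated through year 6 = $188,153 − $70,964 = $117,189.

$117,189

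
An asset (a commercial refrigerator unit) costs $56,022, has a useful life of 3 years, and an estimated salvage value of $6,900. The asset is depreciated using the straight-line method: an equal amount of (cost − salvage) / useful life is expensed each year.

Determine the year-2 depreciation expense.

Depreciable base = $56,022 − $6,900 = $49,122.
Annual expense = $49,122 / 3 = $16,374.

$16,374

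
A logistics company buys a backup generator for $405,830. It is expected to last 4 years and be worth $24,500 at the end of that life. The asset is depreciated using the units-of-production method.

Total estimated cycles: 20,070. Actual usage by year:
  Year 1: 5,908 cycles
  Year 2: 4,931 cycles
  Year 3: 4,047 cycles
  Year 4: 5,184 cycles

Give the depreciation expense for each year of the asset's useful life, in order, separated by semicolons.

$112,252; $93,689; $76,893; $98,496

Depreciable base = $405,830 − $24,500 = $381,330.
Rate = $381,330 / 20,070 cycles = $19 per cycle.
Year 1: 5,908 × $19 = $112,252. Book value $293,578.
Year 2: 4,931 × $19 = $93,689. Book value $199,889.
Year 3: 4,047 × $19 = $76,893. Book value $122,996.
Year 4: 5,184 × $19 = $98,496. Book value $24,500.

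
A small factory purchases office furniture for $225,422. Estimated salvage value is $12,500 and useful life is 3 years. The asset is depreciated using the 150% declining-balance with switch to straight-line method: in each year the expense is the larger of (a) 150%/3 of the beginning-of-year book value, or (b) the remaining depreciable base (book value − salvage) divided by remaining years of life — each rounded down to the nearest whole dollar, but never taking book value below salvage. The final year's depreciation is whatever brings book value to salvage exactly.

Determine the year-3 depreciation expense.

Depreciable base = $225,422 − $12,500 = $212,922.
Year 1: DB = ⌊$225,422 × 150%/3⌋ = $112,711; SL = ⌊$212,922/3⌋ = $70,974 → take DB $112,711. Book value $112,711.
Year 2: DB = ⌊$112,711 × 150%/3⌋ = $56,355; SL = ⌊$100,211/2⌋ = $50,105 → take DB $56,355. Book value $56,356.
Year 3 (final): $56,356 − $12,500 = $43,856. Book value $12,500.

$43,856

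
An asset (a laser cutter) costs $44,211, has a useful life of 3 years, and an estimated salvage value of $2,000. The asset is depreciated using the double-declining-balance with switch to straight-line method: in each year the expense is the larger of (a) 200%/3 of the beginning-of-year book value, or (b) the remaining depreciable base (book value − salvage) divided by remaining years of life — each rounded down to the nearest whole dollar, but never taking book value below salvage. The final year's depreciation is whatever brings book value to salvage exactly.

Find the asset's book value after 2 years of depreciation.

$4,913

Depreciable base = $44,211 − $2,000 = $42,211.
Year 1: DB = ⌊$44,211 × 200%/3⌋ = $29,474; SL = ⌊$42,211/3⌋ = $14,070 → take DB $29,474. Book value $14,737.
Year 2: DB = ⌊$14,737 × 200%/3⌋ = $9,824; SL = ⌊$12,737/2⌋ = $6,368 → take DB $9,824. Book value $4,913.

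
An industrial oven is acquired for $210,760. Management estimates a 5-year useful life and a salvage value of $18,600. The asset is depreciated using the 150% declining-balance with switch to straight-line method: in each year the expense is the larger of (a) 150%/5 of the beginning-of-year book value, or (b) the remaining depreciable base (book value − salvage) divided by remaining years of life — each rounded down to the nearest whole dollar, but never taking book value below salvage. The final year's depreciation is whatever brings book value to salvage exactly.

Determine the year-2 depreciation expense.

Depreciable base = $210,760 − $18,600 = $192,160.
Year 1: DB = ⌊$210,760 × 150%/5⌋ = $63,228; SL = ⌊$192,160/5⌋ = $38,432 → take DB $63,228. Book value $147,532.
Year 2: DB = ⌊$147,532 × 150%/5⌋ = $44,259; SL = ⌊$128,932/4⌋ = $32,233 → take DB $44,259. Book value $103,273.

$44,259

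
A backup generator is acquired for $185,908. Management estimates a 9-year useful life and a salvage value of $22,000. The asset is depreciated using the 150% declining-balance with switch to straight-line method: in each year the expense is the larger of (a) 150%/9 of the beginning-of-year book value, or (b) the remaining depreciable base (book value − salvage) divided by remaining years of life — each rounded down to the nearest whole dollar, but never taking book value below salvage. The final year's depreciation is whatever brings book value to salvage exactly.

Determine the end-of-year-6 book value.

Depreciable base = $185,908 − $22,000 = $163,908.
Year 1: DB = ⌊$185,908 × 150%/9⌋ = $30,984; SL = ⌊$163,908/9⌋ = $18,212 → take DB $30,984. Book value $154,924.
Year 2: DB = ⌊$154,924 × 150%/9⌋ = $25,820; SL = ⌊$132,924/8⌋ = $16,615 → take DB $25,820. Book value $129,104.
Year 3: DB = ⌊$129,104 × 150%/9⌋ = $21,517; SL = ⌊$107,104/7⌋ = $15,300 → take DB $21,517. Book value $107,587.
Year 4: DB = ⌊$107,587 × 150%/9⌋ = $17,931; SL = ⌊$85,587/6⌋ = $14,264 → take DB $17,931. Book value $89,656.
Year 5: DB = ⌊$89,656 × 150%/9⌋ = $14,942; SL = ⌊$67,656/5⌋ = $13,531 → take DB $14,942. Book value $74,714.
Year 6: DB = ⌊$74,714 × 150%/9⌋ = $12,452; SL = ⌊$52,714/4⌋ = $13,178 → take SL $13,178. Book value $61,536.

$61,536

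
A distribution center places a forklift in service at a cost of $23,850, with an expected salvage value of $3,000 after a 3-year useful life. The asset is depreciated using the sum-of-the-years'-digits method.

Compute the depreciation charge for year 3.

$3,475

Depreciable base = $23,850 − $3,000 = $20,850.
Sum of the years' digits = 3+2+1 = 6.
Year 1: $20,850 × 3/6 = $10,425. Book value $13,425.
Year 2: $20,850 × 2/6 = $6,950. Book value $6,475.
Year 3: $20,850 × 1/6 = $3,475. Book value $3,000.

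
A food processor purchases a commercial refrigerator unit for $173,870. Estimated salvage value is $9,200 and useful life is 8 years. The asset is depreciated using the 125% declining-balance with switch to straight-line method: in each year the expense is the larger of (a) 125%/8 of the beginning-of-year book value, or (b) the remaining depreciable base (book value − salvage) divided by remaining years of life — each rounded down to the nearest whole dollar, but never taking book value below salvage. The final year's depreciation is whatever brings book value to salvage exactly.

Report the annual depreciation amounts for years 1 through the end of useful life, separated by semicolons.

$27,167; $22,922; $19,340; $19,048; $19,048; $19,048; $19,048; $19,049

Depreciable base = $173,870 − $9,200 = $164,670.
Year 1: DB = ⌊$173,870 × 125%/8⌋ = $27,167; SL = ⌊$164,670/8⌋ = $20,583 → take DB $27,167. Book value $146,703.
Year 2: DB = ⌊$146,703 × 125%/8⌋ = $22,922; SL = ⌊$137,503/7⌋ = $19,643 → take DB $22,922. Book value $123,781.
Year 3: DB = ⌊$123,781 × 125%/8⌋ = $19,340; SL = ⌊$114,581/6⌋ = $19,096 → take DB $19,340. Book value $104,441.
Year 4: DB = ⌊$104,441 × 125%/8⌋ = $16,318; SL = ⌊$95,241/5⌋ = $19,048 → take SL $19,048. Book value $85,393.
Year 5: DB = ⌊$85,393 × 125%/8⌋ = $13,342; SL = ⌊$76,193/4⌋ = $19,048 → take SL $19,048. Book value $66,345.
Year 6: DB = ⌊$66,345 × 125%/8⌋ = $10,366; SL = ⌊$57,145/3⌋ = $19,048 → take SL $19,048. Book value $47,297.
Year 7: DB = ⌊$47,297 × 125%/8⌋ = $7,390; SL = ⌊$38,097/2⌋ = $19,048 → take SL $19,048. Book value $28,249.
Year 8 (final): $28,249 − $9,200 = $19,049. Book value $9,200.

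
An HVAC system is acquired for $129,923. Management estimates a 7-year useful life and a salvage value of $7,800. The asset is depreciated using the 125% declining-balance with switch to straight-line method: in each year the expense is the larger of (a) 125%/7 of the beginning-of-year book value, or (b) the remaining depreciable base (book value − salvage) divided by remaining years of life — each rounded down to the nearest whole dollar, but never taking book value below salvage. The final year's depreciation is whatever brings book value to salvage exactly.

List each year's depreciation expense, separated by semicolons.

$23,200; $19,057; $15,973; $15,973; $15,973; $15,973; $15,974

Depreciable base = $129,923 − $7,800 = $122,123.
Year 1: DB = ⌊$129,923 × 125%/7⌋ = $23,200; SL = ⌊$122,123/7⌋ = $17,446 → take DB $23,200. Book value $106,723.
Year 2: DB = ⌊$106,723 × 125%/7⌋ = $19,057; SL = ⌊$98,923/6⌋ = $16,487 → take DB $19,057. Book value $87,666.
Year 3: DB = ⌊$87,666 × 125%/7⌋ = $15,654; SL = ⌊$79,866/5⌋ = $15,973 → take SL $15,973. Book value $71,693.
Year 4: DB = ⌊$71,693 × 125%/7⌋ = $12,802; SL = ⌊$63,893/4⌋ = $15,973 → take SL $15,973. Book value $55,720.
Year 5: DB = ⌊$55,720 × 125%/7⌋ = $9,950; SL = ⌊$47,920/3⌋ = $15,973 → take SL $15,973. Book value $39,747.
Year 6: DB = ⌊$39,747 × 125%/7⌋ = $7,097; SL = ⌊$31,947/2⌋ = $15,973 → take SL $15,973. Book value $23,774.
Year 7 (final): $23,774 − $7,800 = $15,974. Book value $7,800.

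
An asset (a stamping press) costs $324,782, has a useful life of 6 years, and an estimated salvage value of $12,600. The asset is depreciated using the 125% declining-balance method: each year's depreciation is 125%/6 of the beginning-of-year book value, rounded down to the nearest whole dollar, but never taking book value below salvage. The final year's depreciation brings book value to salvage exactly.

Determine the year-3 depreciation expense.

$42,407

Depreciable base = $324,782 − $12,600 = $312,182.
Year 1: ⌊$324,782 × 125%/6⌋ = $67,662. Book value $257,120.
Year 2: ⌊$257,120 × 125%/6⌋ = $53,566. Book value $203,554.
Year 3: ⌊$203,554 × 125%/6⌋ = $42,407. Book value $161,147.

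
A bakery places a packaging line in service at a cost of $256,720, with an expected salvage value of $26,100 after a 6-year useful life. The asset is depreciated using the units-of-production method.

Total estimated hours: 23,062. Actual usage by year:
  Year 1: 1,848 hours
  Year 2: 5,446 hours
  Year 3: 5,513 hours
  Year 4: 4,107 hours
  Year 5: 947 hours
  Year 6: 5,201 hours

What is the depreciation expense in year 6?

Depreciable base = $256,720 − $26,100 = $230,620.
Rate = $230,620 / 23,062 hours = $10 per hour.
Year 1: 1,848 × $10 = $18,480. Book value $238,240.
Year 2: 5,446 × $10 = $54,460. Book value $183,780.
Year 3: 5,513 × $10 = $55,130. Book value $128,650.
Year 4: 4,107 × $10 = $41,070. Book value $87,580.
Year 5: 947 × $10 = $9,470. Book value $78,110.
Year 6: 5,201 × $10 = $52,010. Book value $26,100.

$52,010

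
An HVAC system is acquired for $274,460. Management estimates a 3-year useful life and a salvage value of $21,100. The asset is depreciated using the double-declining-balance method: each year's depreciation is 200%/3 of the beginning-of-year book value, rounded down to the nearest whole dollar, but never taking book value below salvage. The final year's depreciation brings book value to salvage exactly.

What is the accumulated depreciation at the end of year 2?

$243,964

Depreciable base = $274,460 − $21,100 = $253,360.
Year 1: ⌊$274,460 × 200%/3⌋ = $182,973. Book value $91,487.
Year 2: ⌊$91,487 × 200%/3⌋ = $60,991. Book value $30,496.
Accumulated through year 2 = $274,460 − $30,496 = $243,964.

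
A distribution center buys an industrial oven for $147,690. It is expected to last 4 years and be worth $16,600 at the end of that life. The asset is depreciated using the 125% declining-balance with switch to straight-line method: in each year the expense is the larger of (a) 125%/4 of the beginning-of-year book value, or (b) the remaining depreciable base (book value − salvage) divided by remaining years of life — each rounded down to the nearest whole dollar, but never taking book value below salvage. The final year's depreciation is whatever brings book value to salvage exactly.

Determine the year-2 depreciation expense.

Depreciable base = $147,690 − $16,600 = $131,090.
Year 1: DB = ⌊$147,690 × 125%/4⌋ = $46,153; SL = ⌊$131,090/4⌋ = $32,772 → take DB $46,153. Book value $101,537.
Year 2: DB = ⌊$101,537 × 125%/4⌋ = $31,730; SL = ⌊$84,937/3⌋ = $28,312 → take DB $31,730. Book value $69,807.

$31,730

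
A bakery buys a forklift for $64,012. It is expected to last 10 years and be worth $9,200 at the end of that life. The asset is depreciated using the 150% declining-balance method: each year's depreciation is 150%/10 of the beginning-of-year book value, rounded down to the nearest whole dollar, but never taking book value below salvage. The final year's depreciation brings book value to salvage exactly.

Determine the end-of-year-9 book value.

Depreciable base = $64,012 − $9,200 = $54,812.
Year 1: ⌊$64,012 × 150%/10⌋ = $9,601. Book value $54,411.
Year 2: ⌊$54,411 × 150%/10⌋ = $8,161. Book value $46,250.
Year 3: ⌊$46,250 × 150%/10⌋ = $6,937. Book value $39,313.
Year 4: ⌊$39,313 × 150%/10⌋ = $5,896. Book value $33,417.
Year 5: ⌊$33,417 × 150%/10⌋ = $5,012. Book value $28,405.
Year 6: ⌊$28,405 × 150%/10⌋ = $4,260. Book value $24,145.
Year 7: ⌊$24,145 × 150%/10⌋ = $3,621. Book value $20,524.
Year 8: ⌊$20,524 × 150%/10⌋ = $3,078. Book value $17,446.
Year 9: ⌊$17,446 × 150%/10⌋ = $2,616. Book value $14,830.

$14,830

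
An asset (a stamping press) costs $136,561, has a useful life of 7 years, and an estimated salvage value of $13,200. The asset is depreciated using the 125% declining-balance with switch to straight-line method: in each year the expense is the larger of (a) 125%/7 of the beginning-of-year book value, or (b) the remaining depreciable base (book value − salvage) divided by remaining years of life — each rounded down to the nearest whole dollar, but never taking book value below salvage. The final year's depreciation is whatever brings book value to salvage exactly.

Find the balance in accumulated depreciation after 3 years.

Depreciable base = $136,561 − $13,200 = $123,361.
Year 1: DB = ⌊$136,561 × 125%/7⌋ = $24,385; SL = ⌊$123,361/7⌋ = $17,623 → take DB $24,385. Book value $112,176.
Year 2: DB = ⌊$112,176 × 125%/7⌋ = $20,031; SL = ⌊$98,976/6⌋ = $16,496 → take DB $20,031. Book value $92,145.
Year 3: DB = ⌊$92,145 × 125%/7⌋ = $16,454; SL = ⌊$78,945/5⌋ = $15,789 → take DB $16,454. Book value $75,691.
Accumulated through year 3 = $136,561 − $75,691 = $60,870.

$60,870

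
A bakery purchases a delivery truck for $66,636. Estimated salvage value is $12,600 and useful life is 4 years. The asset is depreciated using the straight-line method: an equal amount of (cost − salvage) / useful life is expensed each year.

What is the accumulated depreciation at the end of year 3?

Depreciable base = $66,636 − $12,600 = $54,036.
Annual expense = $54,036 / 4 = $13,509.
End of year 1: book value $53,127.
End of year 2: book value $39,618.
End of year 3: book value $26,109.
Accumulated through year 3 = $66,636 − $26,109 = $40,527.

$40,527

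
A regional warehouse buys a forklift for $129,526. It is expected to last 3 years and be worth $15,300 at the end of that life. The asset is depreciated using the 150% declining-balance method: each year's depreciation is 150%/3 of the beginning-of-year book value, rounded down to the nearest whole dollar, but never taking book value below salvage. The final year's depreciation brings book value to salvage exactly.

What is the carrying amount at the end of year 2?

$32,382

Depreciable base = $129,526 − $15,300 = $114,226.
Year 1: ⌊$129,526 × 150%/3⌋ = $64,763. Book value $64,763.
Year 2: ⌊$64,763 × 150%/3⌋ = $32,381. Book value $32,382.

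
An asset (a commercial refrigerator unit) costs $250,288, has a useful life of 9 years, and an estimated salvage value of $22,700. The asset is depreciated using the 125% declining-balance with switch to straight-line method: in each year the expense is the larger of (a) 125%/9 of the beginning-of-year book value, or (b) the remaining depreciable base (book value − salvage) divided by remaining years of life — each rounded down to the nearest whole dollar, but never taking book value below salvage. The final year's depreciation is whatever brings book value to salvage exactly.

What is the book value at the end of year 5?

$114,112

Depreciable base = $250,288 − $22,700 = $227,588.
Year 1: DB = ⌊$250,288 × 125%/9⌋ = $34,762; SL = ⌊$227,588/9⌋ = $25,287 → take DB $34,762. Book value $215,526.
Year 2: DB = ⌊$215,526 × 125%/9⌋ = $29,934; SL = ⌊$192,826/8⌋ = $24,103 → take DB $29,934. Book value $185,592.
Year 3: DB = ⌊$185,592 × 125%/9⌋ = $25,776; SL = ⌊$162,892/7⌋ = $23,270 → take DB $25,776. Book value $159,816.
Year 4: DB = ⌊$159,816 × 125%/9⌋ = $22,196; SL = ⌊$137,116/6⌋ = $22,852 → take SL $22,852. Book value $136,964.
Year 5: DB = ⌊$136,964 × 125%/9⌋ = $19,022; SL = ⌊$114,264/5⌋ = $22,852 → take SL $22,852. Book value $114,112.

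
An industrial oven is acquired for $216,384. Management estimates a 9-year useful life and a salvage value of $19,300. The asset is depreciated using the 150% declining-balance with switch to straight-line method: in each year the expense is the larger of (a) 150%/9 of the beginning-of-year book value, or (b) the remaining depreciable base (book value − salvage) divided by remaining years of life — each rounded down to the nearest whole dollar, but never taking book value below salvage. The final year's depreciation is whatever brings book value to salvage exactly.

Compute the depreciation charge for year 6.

$16,915

Depreciable base = $216,384 − $19,300 = $197,084.
Year 1: DB = ⌊$216,384 × 150%/9⌋ = $36,064; SL = ⌊$197,084/9⌋ = $21,898 → take DB $36,064. Book value $180,320.
Year 2: DB = ⌊$180,320 × 150%/9⌋ = $30,053; SL = ⌊$161,020/8⌋ = $20,127 → take DB $30,053. Book value $150,267.
Year 3: DB = ⌊$150,267 × 150%/9⌋ = $25,044; SL = ⌊$130,967/7⌋ = $18,709 → take DB $25,044. Book value $125,223.
Year 4: DB = ⌊$125,223 × 150%/9⌋ = $20,870; SL = ⌊$105,923/6⌋ = $17,653 → take DB $20,870. Book value $104,353.
Year 5: DB = ⌊$104,353 × 150%/9⌋ = $17,392; SL = ⌊$85,053/5⌋ = $17,010 → take DB $17,392. Book value $86,961.
Year 6: DB = ⌊$86,961 × 150%/9⌋ = $14,493; SL = ⌊$67,661/4⌋ = $16,915 → take SL $16,915. Book value $70,046.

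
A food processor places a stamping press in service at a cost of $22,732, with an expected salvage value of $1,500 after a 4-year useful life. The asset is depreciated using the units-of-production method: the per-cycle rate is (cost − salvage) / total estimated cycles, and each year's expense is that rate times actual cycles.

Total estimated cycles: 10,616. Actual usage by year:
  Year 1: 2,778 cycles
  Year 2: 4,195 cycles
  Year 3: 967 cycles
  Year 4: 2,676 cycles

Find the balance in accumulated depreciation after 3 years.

Depreciable base = $22,732 − $1,500 = $21,232.
Rate = $21,232 / 10,616 cycles = $2 per cycle.
Year 1: 2,778 × $2 = $5,556. Book value $17,176.
Year 2: 4,195 × $2 = $8,390. Book value $8,786.
Year 3: 967 × $2 = $1,934. Book value $6,852.
Accumulated through year 3 = $22,732 − $6,852 = $15,880.

$15,880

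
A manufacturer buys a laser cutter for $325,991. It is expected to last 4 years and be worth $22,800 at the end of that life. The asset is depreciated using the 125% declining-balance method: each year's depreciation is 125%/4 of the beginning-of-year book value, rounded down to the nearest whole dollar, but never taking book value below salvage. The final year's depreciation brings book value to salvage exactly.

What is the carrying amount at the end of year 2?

$154,082

Depreciable base = $325,991 − $22,800 = $303,191.
Year 1: ⌊$325,991 × 125%/4⌋ = $101,872. Book value $224,119.
Year 2: ⌊$224,119 × 125%/4⌋ = $70,037. Book value $154,082.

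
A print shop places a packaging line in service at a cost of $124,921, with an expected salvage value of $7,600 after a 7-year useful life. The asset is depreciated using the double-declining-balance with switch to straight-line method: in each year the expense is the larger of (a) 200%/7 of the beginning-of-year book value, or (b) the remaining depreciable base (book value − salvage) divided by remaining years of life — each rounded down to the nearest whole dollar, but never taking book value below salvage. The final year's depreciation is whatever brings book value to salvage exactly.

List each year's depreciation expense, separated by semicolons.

Depreciable base = $124,921 − $7,600 = $117,321.
Year 1: DB = ⌊$124,921 × 200%/7⌋ = $35,691; SL = ⌊$117,321/7⌋ = $16,760 → take DB $35,691. Book value $89,230.
Year 2: DB = ⌊$89,230 × 200%/7⌋ = $25,494; SL = ⌊$81,630/6⌋ = $13,605 → take DB $25,494. Book value $63,736.
Year 3: DB = ⌊$63,736 × 200%/7⌋ = $18,210; SL = ⌊$56,136/5⌋ = $11,227 → take DB $18,210. Book value $45,526.
Year 4: DB = ⌊$45,526 × 200%/7⌋ = $13,007; SL = ⌊$37,926/4⌋ = $9,481 → take DB $13,007. Book value $32,519.
Year 5: DB = ⌊$32,519 × 200%/7⌋ = $9,291; SL = ⌊$24,919/3⌋ = $8,306 → take DB $9,291. Book value $23,228.
Year 6: DB = ⌊$23,228 × 200%/7⌋ = $6,636; SL = ⌊$15,628/2⌋ = $7,814 → take SL $7,814. Book value $15,414.
Year 7 (final): $15,414 − $7,600 = $7,814. Book value $7,600.

$35,691; $25,494; $18,210; $13,007; $9,291; $7,814; $7,814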